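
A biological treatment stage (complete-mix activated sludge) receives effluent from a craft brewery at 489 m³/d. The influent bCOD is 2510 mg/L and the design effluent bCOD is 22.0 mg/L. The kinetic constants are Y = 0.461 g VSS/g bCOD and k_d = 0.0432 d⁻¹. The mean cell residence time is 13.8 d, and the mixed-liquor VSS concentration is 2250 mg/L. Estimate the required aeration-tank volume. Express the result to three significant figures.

V ≈ 2160 m³

From the SRT design equation V = Y Q (S₀−S) θ_c / [X (1 + k_d θ_c)] = 0.461 × 489 × (2510 − 22.0) × 13.8 / [2250 × (1 + 0.0432 × 13.8)] = 7.74×10^6 / 3591 = 2155 m³.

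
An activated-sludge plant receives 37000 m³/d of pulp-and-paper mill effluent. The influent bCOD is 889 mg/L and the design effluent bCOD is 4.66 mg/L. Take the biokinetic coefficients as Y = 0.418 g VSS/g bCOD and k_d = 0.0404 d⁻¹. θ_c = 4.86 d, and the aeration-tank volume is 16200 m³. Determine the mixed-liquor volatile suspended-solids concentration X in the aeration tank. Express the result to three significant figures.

X ≈ 3430 mg/L

Solving the biomass balance for X: X = Y Q (S₀−S) θ_c / [V (1+k_d θ_c)] = 0.418 × 37000 × (889 − 4.66) × 4.86 / [16200 × (1 + 0.0404 × 4.86)] = 3430 mg/L.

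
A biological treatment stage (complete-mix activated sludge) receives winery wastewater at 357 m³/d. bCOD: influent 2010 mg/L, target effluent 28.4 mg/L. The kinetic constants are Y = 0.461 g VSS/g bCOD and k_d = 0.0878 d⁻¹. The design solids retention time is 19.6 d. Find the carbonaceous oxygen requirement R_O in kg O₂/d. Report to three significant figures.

R_O ≈ 537 kg O₂/d

The observed yield is Y_obs = Y/(1 + k_d·θ_c) = 0.461 / (1 + 0.0878 × 19.6) = 0.461 / 2.721 = 0.1694 g VSS per g bCOD removed.
Substrate removed = Q·(S₀ − S) = 357 m³/d × (2010 − 28.4) g/m³ = 7.07×10^5 g/d = 707.4 kg/d.
Net sludge production P_X = 0.1694 × 707.4 = 119.9 kg VSS/d.
Carbonaceous O₂ demand = substrate oxidised − cell-mass equivalent = 707.4 − 1.42 × 119.9 = 537.2 kg O₂/d.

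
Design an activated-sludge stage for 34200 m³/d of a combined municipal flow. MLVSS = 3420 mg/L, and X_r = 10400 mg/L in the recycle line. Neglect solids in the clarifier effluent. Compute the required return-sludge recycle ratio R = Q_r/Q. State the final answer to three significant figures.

Mass balance around the secondary clarifier (neglecting effluent solids): R = X / (X_r − X) = 3420 / (10400 − 3420) = 0.4900.

R ≈ 0.490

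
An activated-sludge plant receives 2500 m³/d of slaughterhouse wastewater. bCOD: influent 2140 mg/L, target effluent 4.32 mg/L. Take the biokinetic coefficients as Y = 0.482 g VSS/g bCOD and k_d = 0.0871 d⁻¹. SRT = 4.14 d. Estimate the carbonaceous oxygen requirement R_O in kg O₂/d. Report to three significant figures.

R_O ≈ 2650 kg O₂/d

The observed yield is Y_obs = Y/(1 + k_d·θ_c) = 0.482 / (1 + 0.0871 × 4.14) = 0.482 / 1.361 = 0.3543 g VSS per g bCOD removed.
ΔS = 2140 − 4.32 = 2136 mg/L, so the substrate removal rate is 2500 × 2136/1000 = 5339 kg bCOD/d.
P_X = Y_obs·Q·(S₀ − S) = 0.3543 × 5339 = 1891 kg VSS/d.
R_O = Q·ΔS − 1.42 P_X = 5339 − 2686 = 2653 kg O₂/d.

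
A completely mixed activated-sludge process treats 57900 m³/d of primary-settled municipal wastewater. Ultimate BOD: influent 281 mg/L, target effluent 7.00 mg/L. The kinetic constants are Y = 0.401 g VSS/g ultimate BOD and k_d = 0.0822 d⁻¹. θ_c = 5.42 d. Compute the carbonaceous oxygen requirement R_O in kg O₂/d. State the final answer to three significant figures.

Observed yield with endogenous decay: Y_obs = Y / (1 + k_d·θ_c) = 0.401 / (1 + 0.0822 × 5.42) = 0.401 / 1.446 = 0.2774 g VSS/g ultimate BOD.
Q·(S₀ − S) = 57900 × (281 − 7.00) × 10⁻³ = 15865 kg/d removed.
P_X = Y_obs·Q·(S₀ − S) = 0.2774 × 15865 = 4401 kg VSS/d.
R_O = Q·(S₀ − S) − 1.42·P_X = 15865 − 1.42 × 4401 = 9615 kg O₂/d.

R_O ≈ 9620 kg O₂/d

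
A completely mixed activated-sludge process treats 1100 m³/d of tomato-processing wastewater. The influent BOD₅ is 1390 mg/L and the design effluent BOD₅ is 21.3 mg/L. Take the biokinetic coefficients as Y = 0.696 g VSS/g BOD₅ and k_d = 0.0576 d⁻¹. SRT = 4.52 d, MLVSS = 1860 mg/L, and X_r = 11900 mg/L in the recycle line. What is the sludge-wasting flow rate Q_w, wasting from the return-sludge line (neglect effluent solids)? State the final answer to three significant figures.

Q_w ≈ 69.9 m³/d

Steady-state biomass mass balance: V·X·(1 + k_d·θ_c) = Y·Q·(S₀ − S)·θ_c, so V = 0.696 × 1100 × (1390 − 21.3) × 4.52 / [1860 × (1 + 0.0576 × 4.52)] = 4.74×10^6 / 2344 = 2020 m³.
Wasting from the return line (neglecting effluent solids): Q_w = V·X / (θ_c·X_r) = 2020 × 1860 / (4.52 × 11900) = 69.87 m³/d.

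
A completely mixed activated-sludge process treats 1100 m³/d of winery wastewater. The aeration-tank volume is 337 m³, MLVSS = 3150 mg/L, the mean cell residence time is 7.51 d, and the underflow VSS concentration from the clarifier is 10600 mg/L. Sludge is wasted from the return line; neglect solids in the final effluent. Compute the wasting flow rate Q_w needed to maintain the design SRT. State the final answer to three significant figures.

Q_w = (V·X)/(θ_c X_r) = 337.0 × 3150 / (7.51 × 10600) = 13.34 m³/d.

Q_w ≈ 13.3 m³/d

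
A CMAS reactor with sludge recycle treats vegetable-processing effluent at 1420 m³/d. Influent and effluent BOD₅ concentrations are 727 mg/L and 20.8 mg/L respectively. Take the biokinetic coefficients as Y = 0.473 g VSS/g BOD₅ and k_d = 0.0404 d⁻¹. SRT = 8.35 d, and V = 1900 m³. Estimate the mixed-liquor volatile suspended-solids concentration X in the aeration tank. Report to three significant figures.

From V·X·(1 + k_d·θ_c) = Y·Q·(S₀ − S)·θ_c: X = 0.473 × 1420 × (727 − 20.8) × 8.35 / [1900 × (1 + 0.0404 × 8.35)] = 1559 mg/L.

X ≈ 1560 mg/L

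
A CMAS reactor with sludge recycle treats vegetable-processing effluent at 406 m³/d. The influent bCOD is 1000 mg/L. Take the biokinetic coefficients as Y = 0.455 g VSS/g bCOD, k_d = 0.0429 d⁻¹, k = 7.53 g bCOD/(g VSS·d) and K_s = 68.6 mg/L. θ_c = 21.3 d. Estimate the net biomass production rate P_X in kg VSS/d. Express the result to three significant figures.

For a completely mixed reactor with recycle the Lawrence–McCarty relation gives S = K_s·(1 + k_d·θ_c) / [θ_c·(Y·k − k_d) − 1] = 68.6 × (1 + 0.0429 × 21.3) / [21.3 × (0.455 × 7.53 − 0.0429) − 1] = 131.3 / 71.06 = 1.847 mg/L.
The observed yield is Y_obs = Y/(1 + k_d·θ_c) = 0.455 / (1 + 0.0429 × 21.3) = 0.455 / 1.914 = 0.2378 g VSS per g bCOD removed.
Substrate removed = Q·(S₀ − S) = 406 m³/d × (1000 − 1.85) g/m³ = 4.05×10^5 g/d = 405.2 kg/d.
P_X = Y_obs · Q(S₀ − S) = 0.2378 × 405.2 = 96.35 kg VSS/d.

P_X ≈ 96.3 kg VSS/d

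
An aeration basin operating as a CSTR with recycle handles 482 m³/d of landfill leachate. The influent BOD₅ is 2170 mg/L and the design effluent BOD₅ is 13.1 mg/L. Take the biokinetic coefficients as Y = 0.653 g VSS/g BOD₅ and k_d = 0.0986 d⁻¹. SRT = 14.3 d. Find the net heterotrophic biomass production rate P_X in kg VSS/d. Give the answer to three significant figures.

P_X ≈ 282 kg VSS/d

Correct the yield for decay: Y_obs = Y/(1 + k_d θ_c) = 0.653 / (1 + 0.0986 × 14.3) = 0.653 / 2.410 = 0.2710.
Q·(S₀ − S) = 482 × (2170 − 13.1) × 10⁻³ = 1040 kg/d removed.
P_X = Y_obs · Q(S₀ − S) = 0.2710 × 1040 = 281.7 kg VSS/d.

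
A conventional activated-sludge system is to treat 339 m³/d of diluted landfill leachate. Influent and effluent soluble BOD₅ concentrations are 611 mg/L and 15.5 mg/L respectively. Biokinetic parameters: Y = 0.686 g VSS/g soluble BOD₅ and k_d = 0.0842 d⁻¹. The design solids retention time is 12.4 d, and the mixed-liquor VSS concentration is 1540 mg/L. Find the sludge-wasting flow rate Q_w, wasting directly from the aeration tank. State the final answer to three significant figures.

Rearranging the biomass balance for a CMAS with decay, V = Y·Q·ΔS·θ_c / [X·(1+k_d θ_c)] = 0.686 × 339 × (611 − 15.5) × 12.4 / [1540 × (1 + 0.0842 × 12.4)] = 1.72×10^6 / 3148 = 545.5 m³.
With mixed-liquor wasting, θ_c = V/Q_w, so Q_w = V/θ_c = 545.5/12.4 = 43.99 m³/d.

Q_w ≈ 44.0 m³/d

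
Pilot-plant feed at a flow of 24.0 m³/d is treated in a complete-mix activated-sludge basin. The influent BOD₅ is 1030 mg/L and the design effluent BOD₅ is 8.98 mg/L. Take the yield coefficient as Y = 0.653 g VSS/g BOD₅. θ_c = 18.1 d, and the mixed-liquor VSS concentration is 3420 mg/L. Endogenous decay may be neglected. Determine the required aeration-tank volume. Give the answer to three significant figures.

V·X = Y·Q·ΔS·θ_c gives V = 0.653 × 24.0 × (1030 − 8.98) × 18.1 / 3420 = 84.69 m³.

V ≈ 84.7 m³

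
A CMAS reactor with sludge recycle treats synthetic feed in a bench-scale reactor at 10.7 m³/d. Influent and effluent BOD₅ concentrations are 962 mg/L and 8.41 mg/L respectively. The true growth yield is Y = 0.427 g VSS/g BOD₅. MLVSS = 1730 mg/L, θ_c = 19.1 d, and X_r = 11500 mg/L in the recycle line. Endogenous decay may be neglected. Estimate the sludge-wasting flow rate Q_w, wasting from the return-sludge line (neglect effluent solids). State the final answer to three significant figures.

Biomass mass balance (decay neglected): V·X = Y·Q·(S₀ − S)·θ_c, so V = 0.427 × 10.7 × (962 − 8.41) × 19.1 / 1730 = 48.10 m³.
Q_w = (V·X)/(θ_c X_r) = 48.10 × 1730 / (19.1 × 11500) = 0.3789 m³/d.

Q_w ≈ 0.379 m³/d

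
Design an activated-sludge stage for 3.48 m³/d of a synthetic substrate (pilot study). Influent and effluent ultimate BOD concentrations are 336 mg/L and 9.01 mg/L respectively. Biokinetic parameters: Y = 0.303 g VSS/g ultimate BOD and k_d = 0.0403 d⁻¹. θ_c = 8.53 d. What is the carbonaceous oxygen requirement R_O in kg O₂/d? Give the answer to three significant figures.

R_O ≈ 0.774 kg O₂/d

Correct the yield for decay: Y_obs = Y/(1 + k_d θ_c) = 0.303 / (1 + 0.0403 × 8.53) = 0.303 / 1.344 = 0.2255.
Substrate removed = Q·(S₀ − S) = 3.48 m³/d × (336 − 9.01) g/m³ = 1.14×10^3 g/d = 1.138 kg/d.
Biomass synthesised: P_X = Y_obs × 1.138 = 0.2566 kg VSS/d.
R_O = Q·ΔS − 1.42 P_X = 1.138 − 0.3644 = 0.7736 kg O₂/d.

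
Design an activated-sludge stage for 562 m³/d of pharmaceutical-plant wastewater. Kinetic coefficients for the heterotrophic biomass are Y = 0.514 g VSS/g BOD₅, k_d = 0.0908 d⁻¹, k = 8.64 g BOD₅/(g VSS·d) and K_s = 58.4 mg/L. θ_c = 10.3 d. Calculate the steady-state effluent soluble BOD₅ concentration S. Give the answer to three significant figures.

For a completely mixed reactor with recycle the Lawrence–McCarty relation gives S = K_s·(1 + k_d·θ_c) / [θ_c·(Y·k − k_d) − 1] = 58.4 × (1 + 0.0908 × 10.3) / [10.3 × (0.514 × 8.64 − 0.0908) − 1] = 113.0 / 43.81 = 2.580 mg/L.

S ≈ 2.58 mg/L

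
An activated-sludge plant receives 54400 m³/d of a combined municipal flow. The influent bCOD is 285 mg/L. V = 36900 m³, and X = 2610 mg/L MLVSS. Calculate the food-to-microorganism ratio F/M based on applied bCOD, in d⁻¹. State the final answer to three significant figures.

F/M ≈ 0.161 d⁻¹

F/M = applied load / biomass = Q·S₀/(V·X) = 54400 × 285 / (36900 × 2610) = 0.1610 d⁻¹.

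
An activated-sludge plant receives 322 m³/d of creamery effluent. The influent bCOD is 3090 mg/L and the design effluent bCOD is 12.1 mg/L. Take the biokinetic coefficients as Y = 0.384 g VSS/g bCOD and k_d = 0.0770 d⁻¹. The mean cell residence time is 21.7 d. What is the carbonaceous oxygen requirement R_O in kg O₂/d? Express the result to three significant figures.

The observed yield is Y_obs = Y/(1 + k_d·θ_c) = 0.384 / (1 + 0.0770 × 21.7) = 0.384 / 2.671 = 0.1438 g VSS per g bCOD removed.
Q·(S₀ − S) = 322 × (3090 − 12.1) × 10⁻³ = 991.1 kg/d removed.
Biomass synthesised: P_X = Y_obs × 991.1 = 142.5 kg VSS/d.
Carbonaceous O₂ demand = substrate oxidised − cell-mass equivalent = 991.1 − 1.42 × 142.5 = 788.7 kg O₂/d.

R_O ≈ 789 kg O₂/d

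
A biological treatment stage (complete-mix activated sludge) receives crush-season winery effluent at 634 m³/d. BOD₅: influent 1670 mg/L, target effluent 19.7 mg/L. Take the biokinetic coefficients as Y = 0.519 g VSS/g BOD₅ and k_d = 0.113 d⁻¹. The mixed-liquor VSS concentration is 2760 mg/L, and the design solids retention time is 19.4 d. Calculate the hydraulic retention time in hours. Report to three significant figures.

Steady-state biomass mass balance: V·X·(1 + k_d·θ_c) = Y·Q·(S₀ − S)·θ_c, so V = 0.519 × 634 × (1670 − 19.7) × 19.4 / [2760 × (1 + 0.113 × 19.4)] = 1.05×10^7 / 8810 = 1196 m³.
Hydraulic retention time τ = V/Q = 1196 / 634 = 1.886 d = 45.26 h.

τ ≈ 45.3 h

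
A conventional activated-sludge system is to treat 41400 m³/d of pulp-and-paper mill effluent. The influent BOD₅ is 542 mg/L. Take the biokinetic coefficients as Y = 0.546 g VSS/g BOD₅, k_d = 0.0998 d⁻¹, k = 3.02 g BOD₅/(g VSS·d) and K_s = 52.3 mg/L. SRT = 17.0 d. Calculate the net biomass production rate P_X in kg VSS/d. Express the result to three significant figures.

P_X ≈ 4500 kg VSS/d

From the Monod/SRT balance for a CMAS, S = K_s·(1+k_d θ_c)/[θ_c·(Y k − k_d) − 1] = 52.3 × (1 + 0.0998 × 17.0) / [17.0 × (0.546 × 3.02 − 0.0998) − 1] = 141.0 / 25.34 = 5.567 mg/L.
The observed yield is Y_obs = Y/(1 + k_d·θ_c) = 0.546 / (1 + 0.0998 × 17.0) = 0.546 / 2.697 = 0.2025 g VSS per g BOD₅ removed.
ΔS = 542 − 5.57 = 536.4 mg/L, so the substrate removal rate is 41400 × 536.4/1000 = 22208 kg BOD₅/d.
P_X = Y_obs · Q(S₀ − S) = 0.2025 × 22208 = 4497 kg VSS/d.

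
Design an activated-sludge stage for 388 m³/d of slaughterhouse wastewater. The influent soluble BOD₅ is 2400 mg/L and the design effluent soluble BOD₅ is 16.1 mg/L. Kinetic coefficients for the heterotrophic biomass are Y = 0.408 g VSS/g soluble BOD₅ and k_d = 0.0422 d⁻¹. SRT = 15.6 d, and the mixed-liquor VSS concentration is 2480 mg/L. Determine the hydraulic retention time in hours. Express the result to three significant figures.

Steady-state biomass mass balance: V·X·(1 + k_d·θ_c) = Y·Q·(S₀ − S)·θ_c, so V = 0.408 × 388 × (2400 − 16.1) × 15.6 / [2480 × (1 + 0.0422 × 15.6)] = 5.89×10^6 / 4113 = 1431 m³.
HRT = V/Q = 1431 m³ / 388 m³·d⁻¹ = 3.689 d × 24 = 88.54 h.

τ ≈ 88.5 h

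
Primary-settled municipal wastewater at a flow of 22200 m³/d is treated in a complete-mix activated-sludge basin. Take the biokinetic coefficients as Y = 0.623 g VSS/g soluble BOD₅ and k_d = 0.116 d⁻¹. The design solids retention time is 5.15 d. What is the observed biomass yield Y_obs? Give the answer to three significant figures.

Correct the yield for decay: Y_obs = Y/(1 + k_d θ_c) = 0.623 / (1 + 0.116 × 5.15) = 0.623 / 1.597 = 0.3900.

Y_obs ≈ 0.390 g VSS/g soluble BOD₅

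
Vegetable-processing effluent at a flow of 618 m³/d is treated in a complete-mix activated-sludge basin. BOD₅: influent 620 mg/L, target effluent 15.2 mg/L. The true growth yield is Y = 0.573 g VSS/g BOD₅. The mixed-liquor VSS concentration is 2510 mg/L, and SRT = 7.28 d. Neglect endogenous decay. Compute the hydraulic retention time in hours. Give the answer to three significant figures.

Biomass mass balance (decay neglected): V·X = Y·Q·(S₀ − S)·θ_c, so V = 0.573 × 618 × (620 − 15.2) × 7.28 / 2510 = 621.2 m³.
HRT = V/Q = 621.2 m³ / 618 m³·d⁻¹ = 1.005 d × 24 = 24.12 h.

τ ≈ 24.1 h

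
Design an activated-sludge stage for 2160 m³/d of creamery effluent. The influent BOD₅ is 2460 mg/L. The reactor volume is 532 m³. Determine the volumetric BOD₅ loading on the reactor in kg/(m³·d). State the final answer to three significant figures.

L_v ≈ 9.99 kg BOD₅/(m³·d)

Volumetric loading L_v = Q·S₀ / V = 2160 × 2460 g/m³ / 532.0 m³ = 9988 g/(m³·d) = 9.988 kg BOD₅/(m³·d).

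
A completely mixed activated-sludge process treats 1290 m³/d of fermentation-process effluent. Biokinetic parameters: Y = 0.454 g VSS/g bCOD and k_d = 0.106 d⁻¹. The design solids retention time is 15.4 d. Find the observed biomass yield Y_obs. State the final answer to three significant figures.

Y_obs ≈ 0.172 g VSS/g bCOD

Observed yield with endogenous decay: Y_obs = Y / (1 + k_d·θ_c) = 0.454 / (1 + 0.106 × 15.4) = 0.454 / 2.632 = 0.1725 g VSS/g bCOD.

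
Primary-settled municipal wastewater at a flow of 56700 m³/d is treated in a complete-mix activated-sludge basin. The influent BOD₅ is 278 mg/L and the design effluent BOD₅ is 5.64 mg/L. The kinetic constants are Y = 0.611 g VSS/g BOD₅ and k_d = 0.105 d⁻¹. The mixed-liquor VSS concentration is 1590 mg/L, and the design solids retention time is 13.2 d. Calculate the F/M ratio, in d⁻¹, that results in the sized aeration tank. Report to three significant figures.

Steady-state biomass mass balance: V·X·(1 + k_d·θ_c) = Y·Q·(S₀ − S)·θ_c, so V = 0.611 × 56700 × (278 − 5.64) × 13.2 / [1590 × (1 + 0.105 × 13.2)] = 1.25×10^8 / 3794 = 32830 m³.
F/M = Q·S₀ / (V·X) = 56700 × 278 / (32830 × 1590) = 0.3020 g BOD₅·(g VSS·d)⁻¹.

F/M ≈ 0.302 d⁻¹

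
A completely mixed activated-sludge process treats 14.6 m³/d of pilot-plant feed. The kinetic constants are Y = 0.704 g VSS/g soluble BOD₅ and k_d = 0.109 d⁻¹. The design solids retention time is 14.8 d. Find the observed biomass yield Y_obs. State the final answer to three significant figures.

Y_obs ≈ 0.269 g VSS/g soluble BOD₅

The observed yield is Y_obs = Y/(1 + k_d·θ_c) = 0.704 / (1 + 0.109 × 14.8) = 0.704 / 2.613 = 0.2694 g VSS per g soluble BOD₅ removed.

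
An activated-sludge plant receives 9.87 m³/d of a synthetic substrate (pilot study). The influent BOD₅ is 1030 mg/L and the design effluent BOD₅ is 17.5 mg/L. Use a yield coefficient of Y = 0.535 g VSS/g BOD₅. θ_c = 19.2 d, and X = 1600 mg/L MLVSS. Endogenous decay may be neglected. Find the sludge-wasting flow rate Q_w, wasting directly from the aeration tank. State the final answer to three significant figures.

Q_w ≈ 3.34 m³/d

Biomass mass balance (decay neglected): V·X = Y·Q·(S₀ − S)·θ_c, so V = 0.535 × 9.87 × (1030 − 17.5) × 19.2 / 1600 = 64.16 m³.
For wasting at MLVSS concentration, Q_w = V/θ_c = 64.16/19.2 = 3.342 m³/d.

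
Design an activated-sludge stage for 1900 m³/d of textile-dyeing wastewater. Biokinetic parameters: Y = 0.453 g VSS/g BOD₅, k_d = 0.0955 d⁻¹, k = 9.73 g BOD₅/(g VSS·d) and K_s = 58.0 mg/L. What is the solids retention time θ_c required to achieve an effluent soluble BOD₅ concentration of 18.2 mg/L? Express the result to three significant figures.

θ_c ≈ 1.04 d

Specific growth rate at S = 18.2 mg/L: μ = YkS/(K_s+S) = 0.453·9.73·18.2/(58.0+18.2) = 1.053 d⁻¹.
1/θ_c = 1.053 − 0.0955 = 0.9573 d⁻¹, so θ_c = 1.045 d.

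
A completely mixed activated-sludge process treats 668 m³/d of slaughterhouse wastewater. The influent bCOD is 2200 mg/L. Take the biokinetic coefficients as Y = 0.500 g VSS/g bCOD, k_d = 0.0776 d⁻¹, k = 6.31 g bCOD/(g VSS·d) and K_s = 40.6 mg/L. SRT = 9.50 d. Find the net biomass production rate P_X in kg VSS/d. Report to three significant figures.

Effluent substrate depends only on kinetics and SRT: S = K_s(1 + k_d θ_c) / [θ_c(Yk − k_d) − 1] = 40.6 × (1 + 0.0776 × 9.50) / [9.50 × (0.500 × 6.31 − 0.0776) − 1] = 70.53 / 28.24 = 2.498 mg/L.
The observed yield is Y_obs = Y/(1 + k_d·θ_c) = 0.500 / (1 + 0.0776 × 9.50) = 0.500 / 1.737 = 0.2878 g VSS per g bCOD removed.
Mass of bCOD removed per day: Q(S₀ − S) = 668 × 2198 g/m³ = 1468 kg/d.
P_X = Y_obs · Q(S₀ − S) = 0.2878 × 1468 = 422.5 kg VSS/d.

P_X ≈ 422 kg VSS/d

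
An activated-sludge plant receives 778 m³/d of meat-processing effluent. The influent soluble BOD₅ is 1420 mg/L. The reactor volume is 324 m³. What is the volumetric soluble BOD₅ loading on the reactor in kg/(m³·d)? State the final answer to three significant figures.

L_v = Q S₀ / V = 778 × 1420 × 10⁻³ / 324.0 = 3.410 kg/(m³·d).

L_v ≈ 3.41 kg soluble BOD₅/(m³·d)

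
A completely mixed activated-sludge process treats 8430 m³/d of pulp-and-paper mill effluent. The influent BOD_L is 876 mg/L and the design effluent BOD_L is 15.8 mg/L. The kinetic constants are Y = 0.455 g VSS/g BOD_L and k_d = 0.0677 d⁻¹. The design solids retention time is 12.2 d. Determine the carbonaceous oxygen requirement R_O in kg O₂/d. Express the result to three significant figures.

R_O ≈ 4690 kg O₂/d

Y_obs = Y / (1 + k_d θ_c) = 0.455 / (1 + 0.0677 × 12.2) = 0.455 / 1.826 = 0.2492.
ΔS = 876 − 15.8 = 860.2 mg/L, so the substrate removal rate is 8430 × 860.2/1000 = 7251 kg BOD_L/d.
Net sludge production P_X = 0.2492 × 7251 = 1807 kg VSS/d.
R_O = Q·(S₀ − S) − 1.42·P_X = 7251 − 1.42 × 1807 = 4686 kg O₂/d.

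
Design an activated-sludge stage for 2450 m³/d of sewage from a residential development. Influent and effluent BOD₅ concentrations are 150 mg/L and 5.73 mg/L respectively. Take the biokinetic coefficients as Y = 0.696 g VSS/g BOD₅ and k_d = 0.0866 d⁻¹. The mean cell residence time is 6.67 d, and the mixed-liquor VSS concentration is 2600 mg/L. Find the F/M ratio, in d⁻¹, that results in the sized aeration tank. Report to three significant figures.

Steady-state biomass mass balance: V·X·(1 + k_d·θ_c) = Y·Q·(S₀ − S)·θ_c, so V = 0.696 × 2450 × (150 − 5.73) × 6.67 / [2600 × (1 + 0.0866 × 6.67)] = 1.64×10^6 / 4102 = 400.0 m³.
Food-to-microorganism ratio F/M = Q S₀ / (V X) = 2450 × 150 / (400.0 × 2600) = 0.3533 d⁻¹.

F/M ≈ 0.353 d⁻¹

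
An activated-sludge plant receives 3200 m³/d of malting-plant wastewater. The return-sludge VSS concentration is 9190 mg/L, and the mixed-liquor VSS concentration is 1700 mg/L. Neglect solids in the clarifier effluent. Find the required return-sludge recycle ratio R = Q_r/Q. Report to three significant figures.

R ≈ 0.227

Solids balance on the clarifier gives (1+R)X = R·X_r, so R = X/(X_r − X) = 1700 / (9190 − 1700) = 0.2270.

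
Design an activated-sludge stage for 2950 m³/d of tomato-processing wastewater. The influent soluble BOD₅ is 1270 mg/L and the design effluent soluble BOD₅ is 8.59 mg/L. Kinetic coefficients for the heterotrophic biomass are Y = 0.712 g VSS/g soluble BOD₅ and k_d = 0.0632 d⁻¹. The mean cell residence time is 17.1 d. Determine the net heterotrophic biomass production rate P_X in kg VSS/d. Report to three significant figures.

P_X ≈ 1270 kg VSS/d

Y_obs = Y / (1 + k_d θ_c) = 0.712 / (1 + 0.0632 × 17.1) = 0.712 / 2.081 = 0.3422.
Q·(S₀ − S) = 2950 × (1270 − 8.59) × 10⁻³ = 3721 kg/d removed.
P_X = Y_obs · Q(S₀ − S) = 0.3422 × 3721 = 1273 kg VSS/d.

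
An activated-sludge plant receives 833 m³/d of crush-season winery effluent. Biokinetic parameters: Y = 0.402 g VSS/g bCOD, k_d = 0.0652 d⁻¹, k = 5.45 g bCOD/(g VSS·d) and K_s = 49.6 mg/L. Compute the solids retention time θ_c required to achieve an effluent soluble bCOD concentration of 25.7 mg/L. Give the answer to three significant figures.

At the target effluent, Y k S/(K_s+S) = 0.402×5.45×25.7/75.30 = 0.7478 d⁻¹.
1/θ_c = 0.7478 − 0.0652 = 0.6826 d⁻¹, so θ_c = 1.465 d.

θ_c ≈ 1.47 d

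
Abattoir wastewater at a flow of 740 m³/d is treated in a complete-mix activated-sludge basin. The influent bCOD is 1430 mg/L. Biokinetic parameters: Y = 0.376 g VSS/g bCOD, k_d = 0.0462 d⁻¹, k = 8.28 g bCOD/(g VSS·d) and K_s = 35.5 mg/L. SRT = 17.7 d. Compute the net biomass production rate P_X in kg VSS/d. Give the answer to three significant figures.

P_X ≈ 219 kg VSS/d

Effluent substrate depends only on kinetics and SRT: S = K_s(1 + k_d θ_c) / [θ_c(Yk − k_d) − 1] = 35.5 × (1 + 0.0462 × 17.7) / [17.7 × (0.376 × 8.28 − 0.0462) − 1] = 64.53 / 53.29 = 1.211 mg/L.
Correct the yield for decay: Y_obs = Y/(1 + k_d θ_c) = 0.376 / (1 + 0.0462 × 17.7) = 0.376 / 1.818 = 0.2069.
Substrate removed = Q·(S₀ − S) = 740 m³/d × (1430 − 1.21) g/m³ = 1.06×10^6 g/d = 1057 kg/d.
So the net sludge growth is P_X = 0.2069 × 1057 = 218.7 kg VSS/d.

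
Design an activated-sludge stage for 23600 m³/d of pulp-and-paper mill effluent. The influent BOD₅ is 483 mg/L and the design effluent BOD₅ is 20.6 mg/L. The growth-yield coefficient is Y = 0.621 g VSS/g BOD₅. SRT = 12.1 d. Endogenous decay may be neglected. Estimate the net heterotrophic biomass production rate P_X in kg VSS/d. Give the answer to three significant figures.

P_X ≈ 6780 kg VSS/d

Since k_d ≈ 0, Y_obs = Y = 0.621 g VSS/g BOD₅.
ΔS = 483 − 20.6 = 462.4 mg/L, so the substrate removal rate is 23600 × 462.4/1000 = 10913 kg BOD₅/d.
P_X = Y_obs · Q(S₀ − S) = 0.6210 × 10913 = 6777 kg VSS/d.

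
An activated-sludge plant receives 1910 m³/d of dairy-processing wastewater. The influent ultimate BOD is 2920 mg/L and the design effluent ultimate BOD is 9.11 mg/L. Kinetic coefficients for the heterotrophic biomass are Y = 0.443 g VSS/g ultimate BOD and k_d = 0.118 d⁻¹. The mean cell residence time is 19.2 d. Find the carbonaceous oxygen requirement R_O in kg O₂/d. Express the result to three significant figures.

R_O ≈ 4490 kg O₂/d

Correct the yield for decay: Y_obs = Y/(1 + k_d θ_c) = 0.443 / (1 + 0.118 × 19.2) = 0.443 / 3.266 = 0.1357.
ΔS = 2920 − 9.11 = 2911 mg/L, so the substrate removal rate is 1910 × 2911/1000 = 5560 kg ultimate BOD/d.
P_X = Y_obs·Q·(S₀ − S) = 0.1357 × 5560 = 754.2 kg VSS/d.
R_O = Q·ΔS − 1.42 P_X = 5560 − 1071 = 4489 kg O₂/d.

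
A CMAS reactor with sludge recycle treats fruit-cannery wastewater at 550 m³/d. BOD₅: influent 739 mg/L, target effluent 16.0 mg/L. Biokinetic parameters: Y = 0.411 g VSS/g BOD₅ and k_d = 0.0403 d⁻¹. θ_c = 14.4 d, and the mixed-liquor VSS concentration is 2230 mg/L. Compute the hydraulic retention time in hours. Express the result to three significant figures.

τ ≈ 29.1 h

Rearranging the biomass balance for a CMAS with decay, V = Y·Q·ΔS·θ_c / [X·(1+k_d θ_c)] = 0.411 × 550 × (739 − 16.0) × 14.4 / [2230 × (1 + 0.0403 × 14.4)] = 2.35×10^6 / 3524 = 667.8 m³.
HRT = V/Q = 667.8 m³ / 550 m³·d⁻¹ = 1.214 d × 24 = 29.14 h.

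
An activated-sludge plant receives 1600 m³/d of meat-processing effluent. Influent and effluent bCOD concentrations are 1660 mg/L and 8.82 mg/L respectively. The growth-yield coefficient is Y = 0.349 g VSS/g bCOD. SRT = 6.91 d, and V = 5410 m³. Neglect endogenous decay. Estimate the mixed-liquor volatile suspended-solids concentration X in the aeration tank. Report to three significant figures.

X ≈ 1180 mg/L

Without decay, X = Y Q (S₀−S) θ_c / V = 0.349 × 1600 × (1660 − 8.82) × 6.91 / 5410 = 1178 mg/L.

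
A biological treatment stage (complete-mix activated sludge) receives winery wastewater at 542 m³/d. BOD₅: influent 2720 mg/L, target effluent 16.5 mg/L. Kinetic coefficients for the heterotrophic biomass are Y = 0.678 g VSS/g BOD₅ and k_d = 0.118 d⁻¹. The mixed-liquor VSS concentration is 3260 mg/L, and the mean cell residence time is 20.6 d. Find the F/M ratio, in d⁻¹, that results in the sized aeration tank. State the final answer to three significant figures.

Steady-state biomass mass balance: V·X·(1 + k_d·θ_c) = Y·Q·(S₀ − S)·θ_c, so V = 0.678 × 542 × (2720 − 16.5) × 20.6 / [3260 × (1 + 0.118 × 20.6)] = 2.05×10^7 / 11184 = 1830 m³.
Food-to-microorganism ratio F/M = Q S₀ / (V X) = 542 × 2720 / (1830 × 3260) = 0.2471 d⁻¹.

F/M ≈ 0.247 d⁻¹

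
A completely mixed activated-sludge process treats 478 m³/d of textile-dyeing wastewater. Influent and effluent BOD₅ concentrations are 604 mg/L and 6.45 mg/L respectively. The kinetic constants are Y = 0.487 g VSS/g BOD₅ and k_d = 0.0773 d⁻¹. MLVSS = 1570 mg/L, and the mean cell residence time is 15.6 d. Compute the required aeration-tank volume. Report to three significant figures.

Steady-state biomass mass balance: V·X·(1 + k_d·θ_c) = Y·Q·(S₀ − S)·θ_c, so V = 0.487 × 478 × (604 − 6.45) × 15.6 / [1570 × (1 + 0.0773 × 15.6)] = 2.17×10^6 / 3463 = 626.6 m³.

V ≈ 627 m³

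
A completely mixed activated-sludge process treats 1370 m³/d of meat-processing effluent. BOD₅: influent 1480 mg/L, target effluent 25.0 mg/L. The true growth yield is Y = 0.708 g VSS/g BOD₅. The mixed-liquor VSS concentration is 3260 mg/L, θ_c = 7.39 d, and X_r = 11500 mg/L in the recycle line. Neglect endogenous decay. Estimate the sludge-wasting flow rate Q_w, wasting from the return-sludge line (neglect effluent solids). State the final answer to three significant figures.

With k_d = 0 the design equation reduces to V = Y Q (S₀−S) θ_c / X = 0.708 × 1370 × (1480 − 25.0) × 7.39 / 3260 = 3199 m³.
θ_c = V·X/(Q_w·X_r) when wasting from the recycle, so Q_w = V·X/(θ_c·X_r) = 3199 × 3260 / (7.39 × 11500) = 122.7 m³/d.

Q_w ≈ 123 m³/d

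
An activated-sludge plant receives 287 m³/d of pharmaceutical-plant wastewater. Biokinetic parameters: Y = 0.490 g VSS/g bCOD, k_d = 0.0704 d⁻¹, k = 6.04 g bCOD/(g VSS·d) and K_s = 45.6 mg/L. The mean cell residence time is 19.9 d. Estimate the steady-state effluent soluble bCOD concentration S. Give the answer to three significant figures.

For a completely mixed reactor with recycle the Lawrence–McCarty relation gives S = K_s·(1 + k_d·θ_c) / [θ_c·(Y·k − k_d) − 1] = 45.6 × (1 + 0.0704 × 19.9) / [19.9 × (0.490 × 6.04 − 0.0704) − 1] = 109.5 / 56.50 = 1.938 mg/L.

S ≈ 1.94 mg/L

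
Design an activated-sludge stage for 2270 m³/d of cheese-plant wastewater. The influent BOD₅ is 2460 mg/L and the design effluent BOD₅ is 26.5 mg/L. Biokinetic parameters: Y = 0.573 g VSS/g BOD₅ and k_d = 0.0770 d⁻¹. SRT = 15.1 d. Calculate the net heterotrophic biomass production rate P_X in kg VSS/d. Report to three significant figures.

The observed yield is Y_obs = Y/(1 + k_d·θ_c) = 0.573 / (1 + 0.0770 × 15.1) = 0.573 / 2.163 = 0.2649 g VSS per g BOD₅ removed.
Substrate removed = Q·(S₀ − S) = 2270 m³/d × (2460 − 26.5) g/m³ = 5.52×10^6 g/d = 5524 kg/d.
Net biomass production P_X = Y_obs × Q·(S₀ − S) = 0.2649 × 5524 = 1464 kg VSS/d.

P_X ≈ 1460 kg VSS/d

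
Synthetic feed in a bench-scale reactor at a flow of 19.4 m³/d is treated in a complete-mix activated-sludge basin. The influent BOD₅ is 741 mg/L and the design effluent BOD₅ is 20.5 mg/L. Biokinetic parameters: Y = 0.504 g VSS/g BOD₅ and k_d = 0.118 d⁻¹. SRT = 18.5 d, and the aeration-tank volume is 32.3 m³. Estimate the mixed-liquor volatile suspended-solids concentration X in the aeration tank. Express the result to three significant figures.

Solving the biomass balance for X: X = Y Q (S₀−S) θ_c / [V (1+k_d θ_c)] = 0.504 × 19.4 × (741 − 20.5) × 18.5 / [32.3 × (1 + 0.118 × 18.5)] = 1268 mg/L.

X ≈ 1270 mg/L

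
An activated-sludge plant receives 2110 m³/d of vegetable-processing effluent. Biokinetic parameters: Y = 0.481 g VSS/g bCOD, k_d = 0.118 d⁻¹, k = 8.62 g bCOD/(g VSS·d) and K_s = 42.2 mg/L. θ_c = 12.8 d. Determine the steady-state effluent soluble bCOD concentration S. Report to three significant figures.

From the Monod/SRT balance for a CMAS, S = K_s·(1+k_d θ_c)/[θ_c·(Y k − k_d) − 1] = 42.2 × (1 + 0.118 × 12.8) / [12.8 × (0.481 × 8.62 − 0.118) − 1] = 105.9 / 50.56 = 2.095 mg/L.

S ≈ 2.10 mg/L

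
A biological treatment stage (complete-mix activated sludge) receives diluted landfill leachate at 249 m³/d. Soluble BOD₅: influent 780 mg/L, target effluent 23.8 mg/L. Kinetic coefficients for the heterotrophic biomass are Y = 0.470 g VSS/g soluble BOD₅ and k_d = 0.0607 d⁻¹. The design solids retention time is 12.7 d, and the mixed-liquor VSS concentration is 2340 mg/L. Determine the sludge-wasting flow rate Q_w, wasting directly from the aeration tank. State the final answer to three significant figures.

Q_w ≈ 21.4 m³/d

Steady-state biomass mass balance: V·X·(1 + k_d·θ_c) = Y·Q·(S₀ − S)·θ_c, so V = 0.470 × 249 × (780 − 23.8) × 12.7 / [2340 × (1 + 0.0607 × 12.7)] = 1.12×10^6 / 4144 = 271.2 m³.
For wasting at MLVSS concentration, Q_w = V/θ_c = 271.2/12.7 = 21.36 m³/d.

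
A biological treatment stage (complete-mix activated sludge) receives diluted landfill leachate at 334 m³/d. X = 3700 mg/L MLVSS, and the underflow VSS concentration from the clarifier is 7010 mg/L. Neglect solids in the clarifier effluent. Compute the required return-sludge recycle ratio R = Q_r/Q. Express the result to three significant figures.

R ≈ 1.12

Mass balance around the secondary clarifier (neglecting effluent solids): R = X / (X_r − X) = 3700 / (7010 − 3700) = 1.118.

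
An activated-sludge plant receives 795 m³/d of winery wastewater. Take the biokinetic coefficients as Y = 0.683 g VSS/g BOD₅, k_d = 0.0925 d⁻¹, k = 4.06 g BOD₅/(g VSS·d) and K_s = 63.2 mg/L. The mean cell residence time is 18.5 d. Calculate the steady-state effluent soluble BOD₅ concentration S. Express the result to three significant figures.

From the Monod/SRT balance for a CMAS, S = K_s·(1+k_d θ_c)/[θ_c·(Y k − k_d) − 1] = 63.2 × (1 + 0.0925 × 18.5) / [18.5 × (0.683 × 4.06 − 0.0925) − 1] = 171.4 / 48.59 = 3.527 mg/L.

S ≈ 3.53 mg/L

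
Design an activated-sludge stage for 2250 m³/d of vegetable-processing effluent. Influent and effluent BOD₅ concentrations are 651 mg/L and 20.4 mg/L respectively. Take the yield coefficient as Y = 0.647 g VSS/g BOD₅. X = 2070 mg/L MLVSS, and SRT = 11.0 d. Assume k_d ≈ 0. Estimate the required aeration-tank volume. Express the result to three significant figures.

V ≈ 4880 m³

V·X = Y·Q·ΔS·θ_c gives V = 0.647 × 2250 × (651 − 20.4) × 11.0 / 2070 = 4878 m³.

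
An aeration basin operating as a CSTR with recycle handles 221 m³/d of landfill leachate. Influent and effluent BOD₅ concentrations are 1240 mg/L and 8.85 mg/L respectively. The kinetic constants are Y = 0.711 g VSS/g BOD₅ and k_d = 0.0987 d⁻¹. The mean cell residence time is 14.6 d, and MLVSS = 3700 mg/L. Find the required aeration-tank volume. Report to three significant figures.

Steady-state biomass mass balance: V·X·(1 + k_d·θ_c) = Y·Q·(S₀ − S)·θ_c, so V = 0.711 × 221 × (1240 − 8.85) × 14.6 / [3700 × (1 + 0.0987 × 14.6)] = 2.82×10^6 / 9032 = 312.7 m³.

V ≈ 313 m³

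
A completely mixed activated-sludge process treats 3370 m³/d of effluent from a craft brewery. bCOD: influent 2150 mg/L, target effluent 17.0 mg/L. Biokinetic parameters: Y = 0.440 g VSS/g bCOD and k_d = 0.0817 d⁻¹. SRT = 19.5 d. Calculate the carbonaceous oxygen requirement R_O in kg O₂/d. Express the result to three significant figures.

Observed yield with endogenous decay: Y_obs = Y / (1 + k_d·θ_c) = 0.440 / (1 + 0.0817 × 19.5) = 0.440 / 2.593 = 0.1697 g VSS/g bCOD.
Q·(S₀ − S) = 3370 × (2150 − 17.0) × 10⁻³ = 7188 kg/d removed.
P_X = Y_obs·Q·(S₀ − S) = 0.1697 × 7188 = 1220 kg VSS/d.
Carbonaceous O₂ demand = substrate oxidised − cell-mass equivalent = 7188 − 1.42 × 1220 = 5456 kg O₂/d.

R_O ≈ 5460 kg O₂/d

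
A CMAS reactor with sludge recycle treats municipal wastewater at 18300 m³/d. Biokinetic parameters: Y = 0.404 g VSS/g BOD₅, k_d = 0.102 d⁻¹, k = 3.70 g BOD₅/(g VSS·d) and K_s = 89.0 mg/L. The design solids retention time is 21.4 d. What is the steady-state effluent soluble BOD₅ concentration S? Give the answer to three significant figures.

From the Monod/SRT balance for a CMAS, S = K_s·(1+k_d θ_c)/[θ_c·(Y k − k_d) − 1] = 89.0 × (1 + 0.102 × 21.4) / [21.4 × (0.404 × 3.70 − 0.102) − 1] = 283.3 / 28.81 = 9.834 mg/L.

S ≈ 9.83 mg/L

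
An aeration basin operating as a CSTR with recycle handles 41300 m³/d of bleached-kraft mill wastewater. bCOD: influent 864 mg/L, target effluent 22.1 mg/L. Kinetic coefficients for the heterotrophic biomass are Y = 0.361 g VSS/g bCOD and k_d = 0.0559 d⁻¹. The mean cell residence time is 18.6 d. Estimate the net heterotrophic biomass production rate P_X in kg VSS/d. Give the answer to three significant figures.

Observed yield with endogenous decay: Y_obs = Y / (1 + k_d·θ_c) = 0.361 / (1 + 0.0559 × 18.6) = 0.361 / 2.040 = 0.1770 g VSS/g bCOD.
Mass of bCOD removed per day: Q(S₀ − S) = 41300 × 841.9 g/m³ = 34770 kg/d.
Net biomass production P_X = Y_obs × Q·(S₀ − S) = 0.1770 × 34770 = 6154 kg VSS/d.

P_X ≈ 6150 kg VSS/d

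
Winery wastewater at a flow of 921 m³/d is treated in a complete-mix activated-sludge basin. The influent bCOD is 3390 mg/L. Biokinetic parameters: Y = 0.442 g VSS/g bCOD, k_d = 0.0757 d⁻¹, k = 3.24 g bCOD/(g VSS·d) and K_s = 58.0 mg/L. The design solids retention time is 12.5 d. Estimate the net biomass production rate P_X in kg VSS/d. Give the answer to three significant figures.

P_X ≈ 708 kg VSS/d

For a completely mixed reactor with recycle the Lawrence–McCarty relation gives S = K_s·(1 + k_d·θ_c) / [θ_c·(Y·k − k_d) − 1] = 58.0 × (1 + 0.0757 × 12.5) / [12.5 × (0.442 × 3.24 − 0.0757) − 1] = 112.9 / 15.95 = 7.075 mg/L.
Observed yield with endogenous decay: Y_obs = Y / (1 + k_d·θ_c) = 0.442 / (1 + 0.0757 × 12.5) = 0.442 / 1.946 = 0.2271 g VSS/g bCOD.
ΔS = 3390 − 7.08 = 3383 mg/L, so the substrate removal rate is 921 × 3383/1000 = 3116 kg bCOD/d.
P_X = Y_obs · Q(S₀ − S) = 0.2271 × 3116 = 707.6 kg VSS/d.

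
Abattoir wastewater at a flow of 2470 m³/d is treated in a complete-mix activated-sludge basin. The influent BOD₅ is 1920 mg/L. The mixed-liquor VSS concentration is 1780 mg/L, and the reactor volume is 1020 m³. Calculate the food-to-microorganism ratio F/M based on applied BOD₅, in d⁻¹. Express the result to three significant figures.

F/M ≈ 2.61 d⁻¹

F/M = Q·S₀ / (V·X) = 2470 × 1920 / (1020 × 1780) = 2.612 g BOD₅·(g VSS·d)⁻¹.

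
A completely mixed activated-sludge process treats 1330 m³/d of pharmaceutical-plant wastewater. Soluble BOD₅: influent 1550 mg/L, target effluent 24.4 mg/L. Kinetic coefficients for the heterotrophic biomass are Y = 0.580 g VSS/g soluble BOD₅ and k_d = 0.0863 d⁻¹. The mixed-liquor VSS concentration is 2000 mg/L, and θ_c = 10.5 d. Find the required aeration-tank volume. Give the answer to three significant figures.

V ≈ 3240 m³

Rearranging the biomass balance for a CMAS with decay, V = Y·Q·ΔS·θ_c / [X·(1+k_d θ_c)] = 0.580 × 1330 × (1550 − 24.4) × 10.5 / [2000 × (1 + 0.0863 × 10.5)] = 1.24×10^7 / 3812 = 3241 m³.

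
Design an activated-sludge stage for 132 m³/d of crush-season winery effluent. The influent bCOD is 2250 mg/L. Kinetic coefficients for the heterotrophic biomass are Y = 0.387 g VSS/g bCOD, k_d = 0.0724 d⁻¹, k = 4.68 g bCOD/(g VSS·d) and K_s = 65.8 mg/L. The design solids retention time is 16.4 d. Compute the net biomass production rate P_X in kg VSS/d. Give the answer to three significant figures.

P_X ≈ 52.4 kg VSS/d

Effluent substrate depends only on kinetics and SRT: S = K_s(1 + k_d θ_c) / [θ_c(Yk − k_d) − 1] = 65.8 × (1 + 0.0724 × 16.4) / [16.4 × (0.387 × 4.68 − 0.0724) − 1] = 143.9 / 27.52 = 5.231 mg/L.
Correct the yield for decay: Y_obs = Y/(1 + k_d θ_c) = 0.387 / (1 + 0.0724 × 16.4) = 0.387 / 2.187 = 0.1769.
Mass of bCOD removed per day: Q(S₀ − S) = 132 × 2245 g/m³ = 296.3 kg/d.
So the net sludge growth is P_X = 0.1769 × 296.3 = 52.42 kg VSS/d.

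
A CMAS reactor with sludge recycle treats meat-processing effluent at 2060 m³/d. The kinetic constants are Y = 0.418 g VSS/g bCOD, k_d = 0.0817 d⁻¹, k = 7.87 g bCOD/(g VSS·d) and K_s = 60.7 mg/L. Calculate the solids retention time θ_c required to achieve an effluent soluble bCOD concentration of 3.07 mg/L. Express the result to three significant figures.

θ_c ≈ 13.0 d

From 1/θ_c = Y·k·S/(K_s + S) − k_d: Y·k·S/(K_s+S) = 0.418 × 7.87 × 3.07 / (60.7 + 3.07) = 0.1584 d⁻¹.
θ_c = 1/(μ − k_d) = 1/(0.1584 − 0.0817) = 1/0.07667 = 13.04 d.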